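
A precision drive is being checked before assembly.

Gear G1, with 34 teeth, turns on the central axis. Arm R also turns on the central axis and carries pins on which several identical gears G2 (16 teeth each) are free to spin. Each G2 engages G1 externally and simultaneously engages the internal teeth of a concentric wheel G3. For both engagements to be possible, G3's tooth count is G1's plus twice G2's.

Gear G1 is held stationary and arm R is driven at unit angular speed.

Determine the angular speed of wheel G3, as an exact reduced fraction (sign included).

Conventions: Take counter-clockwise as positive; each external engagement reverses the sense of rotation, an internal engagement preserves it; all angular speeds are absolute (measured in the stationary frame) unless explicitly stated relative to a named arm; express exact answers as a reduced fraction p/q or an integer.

50/33

recognized (axles ride arm R): planetary set, 34/16/66 teeth
ring teeth: 34 + 2·16 = 66
34(ω_sun−ω_arm) = −66(ω_ring−ω_arm),  ω_sun = 0, ω_arm = 1
ω_ring = 1 − (34/66)(0−1) = 50/33
exact speed ratio = 50/33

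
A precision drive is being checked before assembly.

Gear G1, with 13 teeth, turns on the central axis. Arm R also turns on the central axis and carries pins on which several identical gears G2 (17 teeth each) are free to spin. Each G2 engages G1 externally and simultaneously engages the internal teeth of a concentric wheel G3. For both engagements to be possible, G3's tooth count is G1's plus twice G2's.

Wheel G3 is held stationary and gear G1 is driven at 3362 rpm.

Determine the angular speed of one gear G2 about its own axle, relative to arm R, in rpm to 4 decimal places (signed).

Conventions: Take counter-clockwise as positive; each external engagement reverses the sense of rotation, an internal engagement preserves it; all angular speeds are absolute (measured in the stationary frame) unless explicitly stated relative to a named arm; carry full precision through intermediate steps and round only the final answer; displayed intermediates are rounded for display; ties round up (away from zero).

class = planetary set [G3 = 13+2·17 = 47; Willis about the carrier]
normalise by the input: solve with ω_sun = 1, then scale by 3362 rpm
ring teeth: 13 + 2·17 = 47
13(ω_sun−ω_arm) = −47(ω_ring−ω_arm),  ω_ring = 0, ω_sun = 1
13(1−ω_arm) = −47(0−ω_arm)  ⇒  60·ω_arm = 13  ⇒  ω_arm = 13/60
sun–planet mesh: 13·(1−13/60) = −17·(ω_p−ω_arm)  ⇒  ω_p−ω_arm = -611/1020
scale: ω_p−ω_arm = -611/1020 × 3362 rpm = -2013.9039 rpm

-2013.9039 rpm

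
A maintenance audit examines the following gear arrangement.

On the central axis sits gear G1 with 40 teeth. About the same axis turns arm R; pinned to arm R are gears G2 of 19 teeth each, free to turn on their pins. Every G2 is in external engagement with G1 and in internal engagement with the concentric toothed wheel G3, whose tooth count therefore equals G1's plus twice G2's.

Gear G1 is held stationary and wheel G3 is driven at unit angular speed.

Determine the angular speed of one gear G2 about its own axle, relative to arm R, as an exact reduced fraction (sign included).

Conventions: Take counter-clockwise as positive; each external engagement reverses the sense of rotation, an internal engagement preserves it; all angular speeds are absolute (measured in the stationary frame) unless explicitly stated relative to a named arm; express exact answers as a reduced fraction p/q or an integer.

topology: planetary set — G1 40T / G2 19T / G3 78T, arm = carrier (Willis)
ring teeth: 40 + 2·19 = 78
40(ω_sun−ω_arm) = −78(ω_ring−ω_arm),  ω_sun = 0, ω_ring = 1
40(0−ω_arm) = −78(1−ω_arm)  ⇒  118·ω_arm = 78  ⇒  ω_arm = 39/59
sun–planet mesh: 40·(0−39/59) = −19·(ω_p−ω_arm)  ⇒  ω_p−ω_arm = 1560/1121
exact speed ratio = 1560/1121

1560/1121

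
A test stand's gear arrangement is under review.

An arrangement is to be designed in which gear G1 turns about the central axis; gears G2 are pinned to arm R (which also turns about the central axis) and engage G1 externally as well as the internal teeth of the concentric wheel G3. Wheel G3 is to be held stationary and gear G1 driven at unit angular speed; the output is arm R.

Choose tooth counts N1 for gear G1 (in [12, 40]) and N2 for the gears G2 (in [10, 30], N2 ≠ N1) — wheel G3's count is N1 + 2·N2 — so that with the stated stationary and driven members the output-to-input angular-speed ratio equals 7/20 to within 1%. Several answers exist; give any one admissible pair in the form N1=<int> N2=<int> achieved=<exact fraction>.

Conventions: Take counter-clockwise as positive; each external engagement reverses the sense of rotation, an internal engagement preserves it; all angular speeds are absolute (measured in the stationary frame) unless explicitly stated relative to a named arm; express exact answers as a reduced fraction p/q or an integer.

class = planetary set [ratio 7/20 wanted; Willis about the carrier]
Willis with ω_ring = 0: ω_arm/ω_sun = N1/(N1+N3); set equal to 7/20  ⇒  N3/N1 = 1/(7/20) − 1 = 13/7
N3 = N1 + 2·N2  ⇒  N2/N1 = (N3/N1 − 1)/2 = (13/7 − 1)/2 = 3/7
smallest multiple with N1 ≥ 12 and N2 ≥ 10: k = 4  ⇒  N1 = 4·7 = 28, N2 = 4·3 = 12 (N1 ≤ 40, N2 ≤ 30, N2 ≠ N1 ✓), N3 = 28 + 2·12 = 52
check: N1/(N1+N3) with N1 = 28, N3 = 52 gives 7/20; |achieved − target| = 0 ≤ 7/2000 ✓

N1=28 N2=12 achieved=7/20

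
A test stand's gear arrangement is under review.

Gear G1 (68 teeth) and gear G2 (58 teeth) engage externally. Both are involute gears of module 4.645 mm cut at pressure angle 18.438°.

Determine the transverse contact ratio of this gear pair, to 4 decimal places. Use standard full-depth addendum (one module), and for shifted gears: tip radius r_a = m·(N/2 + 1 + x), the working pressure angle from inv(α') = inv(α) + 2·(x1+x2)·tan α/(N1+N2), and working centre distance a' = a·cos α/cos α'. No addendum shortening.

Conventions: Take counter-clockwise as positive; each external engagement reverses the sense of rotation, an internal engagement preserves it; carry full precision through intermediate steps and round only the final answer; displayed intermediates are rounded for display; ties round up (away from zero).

1.8878

class = single-mesh tooth geometry [involute pair 68T × 58T, m = 4.645]
base radii: r_b1 = 149.822893, r_b2 = 127.790115
tip radii: r_a1 = 162.575000, r_a2 = 139.350000
no profile shift: α' = α, a' = a
action lengths: √(r_a1²−r_b1²) = 63.116806, √(r_a2²−r_b2²) = 55.570757
base pitch p_b = π·m·cos α = 13.843603
CR = (63.116806 + 55.570757 − 292.635000·sin 18.43800°)/13.843603 = 1.887765
contact ratio ≈ 1.8878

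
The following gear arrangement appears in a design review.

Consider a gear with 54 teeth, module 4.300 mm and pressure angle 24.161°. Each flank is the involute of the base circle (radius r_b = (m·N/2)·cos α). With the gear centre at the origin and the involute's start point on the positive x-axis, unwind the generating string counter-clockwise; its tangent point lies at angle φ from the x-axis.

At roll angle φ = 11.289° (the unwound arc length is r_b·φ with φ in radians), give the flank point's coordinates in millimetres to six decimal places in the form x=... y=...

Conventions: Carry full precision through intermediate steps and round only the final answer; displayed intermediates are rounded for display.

class = single-mesh tooth geometry [base-circle involute, m = 4.300, 54T]
pitch radius r_p = m·N/2 = 4.300·54/2 = 116.100000
base radius r_b = r_p·cos α = 116.100000·cos 24.161° = 105.929516
roll angle φ = 11.289° = 0.19703022 rad
x = r_b·(cos φ + φ·sin φ) = 107.965743
y = r_b·(sin φ − φ·cos φ) = 0.269034

x=107.965743 y=0.269034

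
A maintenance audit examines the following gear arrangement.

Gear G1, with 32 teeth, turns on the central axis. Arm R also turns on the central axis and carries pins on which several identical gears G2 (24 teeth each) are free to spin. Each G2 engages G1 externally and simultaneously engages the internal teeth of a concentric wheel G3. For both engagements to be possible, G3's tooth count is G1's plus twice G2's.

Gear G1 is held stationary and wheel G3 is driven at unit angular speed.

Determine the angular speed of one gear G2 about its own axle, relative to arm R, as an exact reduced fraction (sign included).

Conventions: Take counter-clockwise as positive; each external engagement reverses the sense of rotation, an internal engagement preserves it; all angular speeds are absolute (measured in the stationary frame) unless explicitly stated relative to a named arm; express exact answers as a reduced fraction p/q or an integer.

20/21

recognized (axles ride arm R): planetary set, 32/24/80 teeth
ring teeth: 32 + 2·24 = 80
32(ω_sun−ω_arm) = −80(ω_ring−ω_arm),  ω_sun = 0, ω_ring = 1
32(0−ω_arm) = −80(1−ω_arm)  ⇒  112·ω_arm = 80  ⇒  ω_arm = 5/7
sun–planet mesh: 32·(0−5/7) = −24·(ω_p−ω_arm)  ⇒  ω_p−ω_arm = 20/21
exact speed ratio = 20/21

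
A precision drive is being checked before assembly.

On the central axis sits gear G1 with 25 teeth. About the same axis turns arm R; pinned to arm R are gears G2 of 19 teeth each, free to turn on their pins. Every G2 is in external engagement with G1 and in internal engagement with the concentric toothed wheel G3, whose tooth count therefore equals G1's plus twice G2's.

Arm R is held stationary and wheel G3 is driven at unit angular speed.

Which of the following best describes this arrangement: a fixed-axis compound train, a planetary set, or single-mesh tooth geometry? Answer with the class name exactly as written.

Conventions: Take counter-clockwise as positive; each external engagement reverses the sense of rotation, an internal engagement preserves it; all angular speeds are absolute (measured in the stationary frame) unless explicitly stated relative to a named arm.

topology: planetary set — G1 25T / G2 19T / G3 63T, arm = carrier (Willis)
classification: planetary set

planetary set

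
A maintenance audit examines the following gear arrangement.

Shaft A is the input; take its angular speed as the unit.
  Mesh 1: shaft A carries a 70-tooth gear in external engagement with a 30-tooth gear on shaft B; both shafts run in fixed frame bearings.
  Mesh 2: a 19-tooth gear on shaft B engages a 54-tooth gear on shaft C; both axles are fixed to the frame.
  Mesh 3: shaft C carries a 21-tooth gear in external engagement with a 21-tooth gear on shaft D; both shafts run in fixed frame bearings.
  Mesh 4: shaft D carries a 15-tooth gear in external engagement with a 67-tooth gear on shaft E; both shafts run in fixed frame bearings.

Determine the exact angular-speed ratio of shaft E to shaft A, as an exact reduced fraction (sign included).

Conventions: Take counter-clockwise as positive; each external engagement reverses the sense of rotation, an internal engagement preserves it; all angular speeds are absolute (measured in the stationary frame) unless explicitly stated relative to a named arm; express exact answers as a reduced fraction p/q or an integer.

class = fixed-axis compound train [4 meshes; 4 ratios multiply, 4 sense flips]
mesh 1 [70T→30T]: running ratio 7/3, sense −
mesh 2 [19T→54T]: running ratio 133/162, sense +
mesh 3 [21T→21T]: running ratio 133/162, sense −
mesh 4 [15T→67T]: running ratio 665/3618, sense +
ω_out/ω_in = 665/3618

665/3618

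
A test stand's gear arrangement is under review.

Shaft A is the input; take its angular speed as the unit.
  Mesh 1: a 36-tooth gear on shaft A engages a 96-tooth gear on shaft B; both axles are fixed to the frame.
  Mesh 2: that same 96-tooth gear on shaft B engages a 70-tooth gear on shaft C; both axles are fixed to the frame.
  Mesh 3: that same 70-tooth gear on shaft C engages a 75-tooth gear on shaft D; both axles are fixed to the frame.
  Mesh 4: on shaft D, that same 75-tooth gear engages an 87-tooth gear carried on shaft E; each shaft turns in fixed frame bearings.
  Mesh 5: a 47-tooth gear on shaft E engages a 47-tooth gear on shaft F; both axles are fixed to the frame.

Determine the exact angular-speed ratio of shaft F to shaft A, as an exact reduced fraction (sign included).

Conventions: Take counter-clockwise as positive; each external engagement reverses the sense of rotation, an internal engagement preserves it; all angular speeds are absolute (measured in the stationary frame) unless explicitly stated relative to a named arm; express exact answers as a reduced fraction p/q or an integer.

class = fixed-axis compound train [5 meshes; 5 ratios multiply, 5 sense flips]
mesh 1 [36T→96T]: running ratio 3/8, sense −
mesh 2 [96T→70T]: running ratio 18/35, sense +
mesh 3 [70T→75T]: running ratio 12/25, sense −
mesh 4 [75T→87T]: running ratio 12/29, sense +
mesh 5 [47T→47T]: running ratio 12/29, sense −
ω_out/ω_in = -12/29

-12/29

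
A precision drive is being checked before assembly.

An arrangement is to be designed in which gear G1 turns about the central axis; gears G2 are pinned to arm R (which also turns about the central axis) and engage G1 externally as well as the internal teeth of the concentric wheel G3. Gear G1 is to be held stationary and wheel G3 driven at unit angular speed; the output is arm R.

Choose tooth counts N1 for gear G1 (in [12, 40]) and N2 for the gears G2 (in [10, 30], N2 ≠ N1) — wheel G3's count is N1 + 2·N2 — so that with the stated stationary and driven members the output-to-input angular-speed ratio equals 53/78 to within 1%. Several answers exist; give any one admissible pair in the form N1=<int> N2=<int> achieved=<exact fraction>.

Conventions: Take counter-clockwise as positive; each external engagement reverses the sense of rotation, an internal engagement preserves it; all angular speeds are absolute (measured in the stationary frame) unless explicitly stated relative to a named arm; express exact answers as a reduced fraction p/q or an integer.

N1=25 N2=14 achieved=53/78

design class (target 53/78): planetary set
Willis with ω_sun = 0: ω_arm/ω_ring = N3/(N1+N3); set equal to 53/78  ⇒  N3/N1 = (53/78)/(1 − 53/78) = 53/25
N3 = N1 + 2·N2  ⇒  N2/N1 = (N3/N1 − 1)/2 = (53/25 − 1)/2 = 14/25
smallest multiple with N1 ≥ 12 and N2 ≥ 10: k = 1  ⇒  N1 = 1·25 = 25, N2 = 1·14 = 14 (N1 ≤ 40, N2 ≤ 30, N2 ≠ N1 ✓), N3 = 25 + 2·14 = 53
check: N3/(N1+N3) with N1 = 25, N3 = 53 gives 53/78; |achieved − target| = 0 ≤ 53/7800 ✓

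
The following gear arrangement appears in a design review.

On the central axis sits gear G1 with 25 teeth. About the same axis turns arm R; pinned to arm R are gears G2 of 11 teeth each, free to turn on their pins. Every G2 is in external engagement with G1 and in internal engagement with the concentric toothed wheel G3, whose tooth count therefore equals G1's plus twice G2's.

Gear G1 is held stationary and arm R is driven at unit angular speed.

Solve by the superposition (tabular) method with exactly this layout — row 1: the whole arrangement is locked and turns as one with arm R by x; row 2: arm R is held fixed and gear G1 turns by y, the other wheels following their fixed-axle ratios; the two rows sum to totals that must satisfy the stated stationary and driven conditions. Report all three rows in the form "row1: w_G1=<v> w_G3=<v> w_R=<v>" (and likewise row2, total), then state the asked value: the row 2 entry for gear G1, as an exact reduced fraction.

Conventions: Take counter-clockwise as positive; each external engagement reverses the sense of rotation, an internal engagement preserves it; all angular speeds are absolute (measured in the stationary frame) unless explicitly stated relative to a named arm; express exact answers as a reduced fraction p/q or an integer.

row1: w_G1=1 w_G3=1 w_R=1
row2: w_G1=-1 w_G3=25/47 w_R=0
total: w_G1=0 w_G3=72/47 w_R=1
asked value: -1

class = planetary set [G3 = 25+2·11 = 47; Willis about the carrier]
superposition row 1 [locked train]: every member turns x
row 2 — arm fixed, fixed-axis ratios: sun y, ring −(25/47)·y, arm 0
boundary: total ω_sun = x + y = 0 and total ω_arm = x = 1  ⇒  y = -1, x = 1
row 2 ring = −(25/47)·(-1) = 25/47
totals (row 1 + row 2): sun 1 + (-1) = 0, ring 1 + 25/47 = 72/47, arm 1 + 0 = 1
asked cell (row2, sun) = -1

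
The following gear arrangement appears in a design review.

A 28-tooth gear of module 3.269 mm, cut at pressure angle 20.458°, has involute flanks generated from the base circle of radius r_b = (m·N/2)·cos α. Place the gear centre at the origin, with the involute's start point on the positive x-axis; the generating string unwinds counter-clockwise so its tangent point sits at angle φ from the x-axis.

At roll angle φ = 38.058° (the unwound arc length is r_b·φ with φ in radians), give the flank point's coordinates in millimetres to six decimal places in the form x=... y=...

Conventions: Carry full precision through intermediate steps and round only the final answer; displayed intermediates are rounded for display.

single-mesh involute tooth geometry (28T wheel at module 3.269)
pitch radius r_p = m·N/2 = 3.269·28/2 = 45.766000
base radius r_b = r_p·cos α = 45.766000·cos 20.458° = 42.879477
roll angle φ = 38.058° = 0.66423741 rad
x = r_b·(cos φ + φ·sin φ) = 51.320823
y = r_b·(sin φ − φ·cos φ) = 4.006953

x=51.320823 y=4.006953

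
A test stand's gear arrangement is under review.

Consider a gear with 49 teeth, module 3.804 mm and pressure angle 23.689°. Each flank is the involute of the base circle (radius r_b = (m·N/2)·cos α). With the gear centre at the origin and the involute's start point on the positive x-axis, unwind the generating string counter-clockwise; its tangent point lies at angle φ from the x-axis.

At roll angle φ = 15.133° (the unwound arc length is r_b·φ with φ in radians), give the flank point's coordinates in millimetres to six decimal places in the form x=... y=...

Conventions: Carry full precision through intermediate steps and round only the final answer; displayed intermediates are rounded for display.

x=88.270224 y=0.520513

class = single-mesh tooth geometry [base-circle involute, m = 3.804, 49T]
pitch radius r_p = m·N/2 = 3.804·49/2 = 93.198000
base radius r_b = r_p·cos α = 93.198000·cos 23.689° = 85.345113
roll angle φ = 15.133° = 0.26412068 rad
x = r_b·(cos φ + φ·sin φ) = 88.270224
y = r_b·(sin φ − φ·cos φ) = 0.520513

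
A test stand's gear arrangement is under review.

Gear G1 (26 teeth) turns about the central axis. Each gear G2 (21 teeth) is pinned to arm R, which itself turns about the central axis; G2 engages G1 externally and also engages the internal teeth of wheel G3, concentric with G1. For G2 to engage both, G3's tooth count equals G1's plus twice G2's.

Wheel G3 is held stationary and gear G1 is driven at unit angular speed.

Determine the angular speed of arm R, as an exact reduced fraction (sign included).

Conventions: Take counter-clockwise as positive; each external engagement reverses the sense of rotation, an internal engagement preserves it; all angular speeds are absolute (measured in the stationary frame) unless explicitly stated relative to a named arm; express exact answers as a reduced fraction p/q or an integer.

planetary set (26T centre, 21T on arm, 68T internal) — Willis relation
ring teeth: 26 + 2·21 = 68
26(ω_sun−ω_arm) = −68(ω_ring−ω_arm),  ω_ring = 0, ω_sun = 1
26(1−ω_arm) = −68(0−ω_arm)  ⇒  94·ω_arm = 26  ⇒  ω_arm = 13/47
exact speed ratio = 13/47

13/47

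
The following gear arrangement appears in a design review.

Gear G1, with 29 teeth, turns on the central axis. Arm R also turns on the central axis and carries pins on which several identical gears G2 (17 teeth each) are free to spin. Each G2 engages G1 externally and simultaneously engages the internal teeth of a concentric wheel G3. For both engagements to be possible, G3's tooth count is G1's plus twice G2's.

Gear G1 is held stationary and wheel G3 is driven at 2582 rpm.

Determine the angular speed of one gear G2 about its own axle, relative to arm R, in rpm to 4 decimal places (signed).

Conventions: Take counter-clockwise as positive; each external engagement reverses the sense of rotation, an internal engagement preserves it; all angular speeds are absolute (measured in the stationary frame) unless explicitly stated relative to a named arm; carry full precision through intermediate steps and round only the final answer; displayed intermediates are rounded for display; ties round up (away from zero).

+3016.1854 rpm

planetary set (29T centre, 17T on arm, 63T internal) — Willis relation
normalise by the input: solve with ω_ring = 1, then scale by 2582 rpm
ring teeth: 29 + 2·17 = 63
29(ω_sun−ω_arm) = −63(ω_ring−ω_arm),  ω_sun = 0, ω_ring = 1
29(0−ω_arm) = −63(1−ω_arm)  ⇒  92·ω_arm = 63  ⇒  ω_arm = 63/92
sun–planet mesh: 29·(0−63/92) = −17·(ω_p−ω_arm)  ⇒  ω_p−ω_arm = 1827/1564
scale: ω_p−ω_arm = 1827/1564 × 2582 rpm = +3016.1854 rpm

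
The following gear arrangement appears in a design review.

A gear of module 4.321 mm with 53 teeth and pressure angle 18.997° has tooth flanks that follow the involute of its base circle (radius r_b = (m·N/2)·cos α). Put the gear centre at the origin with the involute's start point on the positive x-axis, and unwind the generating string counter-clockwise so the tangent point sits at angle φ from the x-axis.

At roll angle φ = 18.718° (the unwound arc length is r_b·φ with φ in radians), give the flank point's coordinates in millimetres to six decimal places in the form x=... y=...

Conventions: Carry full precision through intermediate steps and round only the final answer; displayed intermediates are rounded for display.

topology: single-mesh involute geometry — m = 4.321, N = 53
pitch radius r_p = m·N/2 = 4.321·53/2 = 114.506500
base radius r_b = r_p·cos α = 114.506500·cos 18.997° = 108.269975
roll angle φ = 18.718° = 0.32669073 rad
x = r_b·(cos φ + φ·sin φ) = 113.894384
y = r_b·(sin φ − φ·cos φ) = 1.244959

x=113.894384 y=1.244959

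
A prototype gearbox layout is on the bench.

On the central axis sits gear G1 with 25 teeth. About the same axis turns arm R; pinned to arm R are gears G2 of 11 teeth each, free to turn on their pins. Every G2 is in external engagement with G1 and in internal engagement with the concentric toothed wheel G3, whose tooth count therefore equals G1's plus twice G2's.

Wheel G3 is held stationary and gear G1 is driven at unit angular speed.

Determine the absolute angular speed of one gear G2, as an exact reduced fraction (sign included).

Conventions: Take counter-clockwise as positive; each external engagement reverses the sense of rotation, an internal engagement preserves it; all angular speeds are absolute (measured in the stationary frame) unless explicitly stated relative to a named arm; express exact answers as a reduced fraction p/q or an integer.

-25/22

recognized (axles ride arm R): planetary set, 25/11/47 teeth
ring teeth: 25 + 2·11 = 47
25(ω_sun−ω_arm) = −47(ω_ring−ω_arm),  ω_ring = 0, ω_sun = 1
25(1−ω_arm) = −47(0−ω_arm)  ⇒  72·ω_arm = 25  ⇒  ω_arm = 25/72
sun–planet mesh: 25·(1−25/72) = −11·(ω_p−ω_arm)  ⇒  ω_p−ω_arm = -1175/792
ω_p = 25/72 − 1175/792 = -25/22
exact speed ratio = -25/22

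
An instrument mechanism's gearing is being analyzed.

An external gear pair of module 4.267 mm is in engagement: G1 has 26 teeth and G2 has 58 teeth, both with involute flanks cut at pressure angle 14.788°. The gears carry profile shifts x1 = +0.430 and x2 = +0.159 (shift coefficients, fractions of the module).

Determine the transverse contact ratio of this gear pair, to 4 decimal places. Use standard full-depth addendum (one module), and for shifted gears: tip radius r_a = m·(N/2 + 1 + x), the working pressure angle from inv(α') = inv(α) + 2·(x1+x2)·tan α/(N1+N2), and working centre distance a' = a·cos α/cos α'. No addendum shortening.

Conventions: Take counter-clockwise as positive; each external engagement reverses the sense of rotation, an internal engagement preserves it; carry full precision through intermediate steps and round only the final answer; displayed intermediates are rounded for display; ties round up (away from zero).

1.8157

recognized (one external pair, fixed centres): single-mesh tooth geometry, m = 4.267, N1 = 26, N2 = 58
base radii: r_b1 = 53.633627, r_b2 = 119.644244
tip radii: r_a1 = 61.572810, r_a2 = 128.688453
inv(α') = inv(14.788°) + 2·(+0.430+0.159)·tan α/(26+58) = 0.00959017  ⇒  α' = 17.33936°
a' = a·cos α / cos α' = 179.2140·cos 14.788°/cos 17.33936° = 181.527143
action lengths: √(r_a1²−r_b1²) = 30.243099, √(r_a2²−r_b2²) = 47.391695
base pitch p_b = π·m·cos α = 12.961154
CR = (30.243099 + 47.391695 − 181.527143·sin 17.33936°)/12.961154 = 1.815743
contact ratio ≈ 1.8157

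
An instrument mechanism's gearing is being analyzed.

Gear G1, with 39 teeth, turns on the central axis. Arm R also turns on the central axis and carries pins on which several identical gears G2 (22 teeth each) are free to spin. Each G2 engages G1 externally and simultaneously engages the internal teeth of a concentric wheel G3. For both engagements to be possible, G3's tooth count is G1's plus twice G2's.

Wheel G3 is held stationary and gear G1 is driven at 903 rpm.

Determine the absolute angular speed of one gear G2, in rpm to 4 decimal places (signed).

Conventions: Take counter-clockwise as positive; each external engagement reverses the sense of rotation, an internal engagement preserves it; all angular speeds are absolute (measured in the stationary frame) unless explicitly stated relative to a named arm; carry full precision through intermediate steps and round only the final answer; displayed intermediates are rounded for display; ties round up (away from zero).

class = planetary set [G3 = 39+2·22 = 83; Willis about the carrier]
normalise by the input: solve with ω_sun = 1, then scale by 903 rpm
ring teeth: 39 + 2·22 = 83
39(ω_sun−ω_arm) = −83(ω_ring−ω_arm),  ω_ring = 0, ω_sun = 1
39(1−ω_arm) = −83(0−ω_arm)  ⇒  122·ω_arm = 39  ⇒  ω_arm = 39/122
sun–planet mesh: 39·(1−39/122) = −22·(ω_p−ω_arm)  ⇒  ω_p−ω_arm = -3237/2684
ω_p = 39/122 − 3237/2684 = -39/44
scale: ω_p = -39/44 × 903 rpm = -800.3864 rpm

-800.3864 rpm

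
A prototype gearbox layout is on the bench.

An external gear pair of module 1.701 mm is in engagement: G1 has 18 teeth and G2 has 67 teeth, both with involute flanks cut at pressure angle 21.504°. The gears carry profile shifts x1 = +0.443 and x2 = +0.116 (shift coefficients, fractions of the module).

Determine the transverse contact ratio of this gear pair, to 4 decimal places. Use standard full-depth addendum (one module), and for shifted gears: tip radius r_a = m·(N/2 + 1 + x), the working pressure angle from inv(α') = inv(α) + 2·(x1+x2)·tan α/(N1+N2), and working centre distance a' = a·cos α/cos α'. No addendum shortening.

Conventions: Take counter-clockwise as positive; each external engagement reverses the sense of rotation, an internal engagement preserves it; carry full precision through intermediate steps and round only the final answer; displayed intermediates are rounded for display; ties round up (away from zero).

1.4742

recognized (one external pair, fixed centres): single-mesh tooth geometry, m = 1.701, N1 = 18, N2 = 67
base radii: r_b1 = 14.243371, r_b2 = 53.016991
tip radii: r_a1 = 17.763543, r_a2 = 58.881816
inv(α') = inv(21.504°) + 2·(+0.443+0.116)·tan α/(18+67) = 0.02385766  ⇒  α' = 23.25398°
a' = a·cos α / cos α' = 72.2925·cos 21.504°/cos 23.25398° = 73.207456
action lengths: √(r_a1²−r_b1²) = 10.614605, √(r_a2²−r_b2²) = 25.617706
base pitch p_b = π·m·cos α = 4.971874
CR = (10.614605 + 25.617706 − 73.207456·sin 23.25398°)/4.971874 = 1.474183
contact ratio ≈ 1.4742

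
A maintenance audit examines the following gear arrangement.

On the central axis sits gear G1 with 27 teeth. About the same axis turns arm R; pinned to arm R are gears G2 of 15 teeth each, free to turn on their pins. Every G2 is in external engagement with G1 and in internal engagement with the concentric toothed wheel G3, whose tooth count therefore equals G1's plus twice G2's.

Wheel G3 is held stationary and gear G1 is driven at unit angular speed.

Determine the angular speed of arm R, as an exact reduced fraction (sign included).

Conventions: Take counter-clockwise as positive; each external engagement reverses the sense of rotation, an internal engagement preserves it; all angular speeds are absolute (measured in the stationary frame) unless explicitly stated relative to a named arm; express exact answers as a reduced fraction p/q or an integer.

planetary set (27T centre, 15T on arm, 57T internal) — Willis relation
ring teeth: 27 + 2·15 = 57
27(ω_sun−ω_arm) = −57(ω_ring−ω_arm),  ω_ring = 0, ω_sun = 1
27(1−ω_arm) = −57(0−ω_arm)  ⇒  84·ω_arm = 27  ⇒  ω_arm = 9/28
exact speed ratio = 9/28

9/28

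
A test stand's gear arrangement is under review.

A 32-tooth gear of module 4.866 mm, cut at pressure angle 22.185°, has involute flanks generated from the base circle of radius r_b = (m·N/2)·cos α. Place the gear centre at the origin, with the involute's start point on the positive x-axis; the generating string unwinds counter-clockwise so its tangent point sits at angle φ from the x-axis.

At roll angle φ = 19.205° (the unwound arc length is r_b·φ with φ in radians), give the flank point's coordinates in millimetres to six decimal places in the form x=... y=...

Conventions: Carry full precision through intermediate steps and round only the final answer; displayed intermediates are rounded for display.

x=76.029113 y=0.894860

recognized (one wheel, involute flank): single-mesh tooth geometry, m = 4.866, N = 32
pitch radius r_p = m·N/2 = 4.866·32/2 = 77.856000
base radius r_b = r_p·cos α = 77.856000·cos 22.185° = 72.092279
roll angle φ = 19.205° = 0.33519048 rad
x = r_b·(cos φ + φ·sin φ) = 76.029113
y = r_b·(sin φ − φ·cos φ) = 0.894860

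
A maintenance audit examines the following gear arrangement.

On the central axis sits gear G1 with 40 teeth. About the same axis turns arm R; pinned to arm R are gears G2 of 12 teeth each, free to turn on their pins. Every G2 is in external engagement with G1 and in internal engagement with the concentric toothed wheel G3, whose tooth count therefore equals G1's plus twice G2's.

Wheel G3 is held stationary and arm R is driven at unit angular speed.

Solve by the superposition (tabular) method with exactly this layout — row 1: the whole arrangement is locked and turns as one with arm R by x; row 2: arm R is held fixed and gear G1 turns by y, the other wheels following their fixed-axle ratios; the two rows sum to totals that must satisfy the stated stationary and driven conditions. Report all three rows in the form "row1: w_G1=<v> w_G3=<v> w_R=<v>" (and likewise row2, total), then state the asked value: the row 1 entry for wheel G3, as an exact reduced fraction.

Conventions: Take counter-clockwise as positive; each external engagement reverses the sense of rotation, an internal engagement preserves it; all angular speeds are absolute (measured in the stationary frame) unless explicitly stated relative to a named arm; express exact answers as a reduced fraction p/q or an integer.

row1: w_G1=1 w_G3=1 w_R=1
row2: w_G1=8/5 w_G3=-1 w_R=0
total: w_G1=13/5 w_G3=0 w_R=1
asked value: 1

recognized (axles ride arm R): planetary set, 40/12/64 teeth
superposition row 1 [locked train]: every member turns x
superposition row 2 [arm held]: sun y, ring −(40/64)·y, arm 0
boundary: total ω_ring = x − (40/64)·y = 0 and total ω_arm = x = 1  ⇒  y = 8/5, x = 1
row 2 ring = −(40/64)·8/5 = -1
totals (row 1 + row 2): sun 1 + 8/5 = 13/5, ring 1 + (-1) = 0, arm 1 + 0 = 1
asked cell (row1, ring) = 1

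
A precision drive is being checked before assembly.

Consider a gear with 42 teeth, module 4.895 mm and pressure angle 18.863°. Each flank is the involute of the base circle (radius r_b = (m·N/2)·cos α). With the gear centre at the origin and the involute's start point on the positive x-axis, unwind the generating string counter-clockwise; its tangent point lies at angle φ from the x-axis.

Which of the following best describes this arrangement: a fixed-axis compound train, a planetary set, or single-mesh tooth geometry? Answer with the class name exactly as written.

single-mesh involute tooth geometry (42T wheel at module 4.895)
classification: single-mesh tooth geometry

single-mesh tooth geometry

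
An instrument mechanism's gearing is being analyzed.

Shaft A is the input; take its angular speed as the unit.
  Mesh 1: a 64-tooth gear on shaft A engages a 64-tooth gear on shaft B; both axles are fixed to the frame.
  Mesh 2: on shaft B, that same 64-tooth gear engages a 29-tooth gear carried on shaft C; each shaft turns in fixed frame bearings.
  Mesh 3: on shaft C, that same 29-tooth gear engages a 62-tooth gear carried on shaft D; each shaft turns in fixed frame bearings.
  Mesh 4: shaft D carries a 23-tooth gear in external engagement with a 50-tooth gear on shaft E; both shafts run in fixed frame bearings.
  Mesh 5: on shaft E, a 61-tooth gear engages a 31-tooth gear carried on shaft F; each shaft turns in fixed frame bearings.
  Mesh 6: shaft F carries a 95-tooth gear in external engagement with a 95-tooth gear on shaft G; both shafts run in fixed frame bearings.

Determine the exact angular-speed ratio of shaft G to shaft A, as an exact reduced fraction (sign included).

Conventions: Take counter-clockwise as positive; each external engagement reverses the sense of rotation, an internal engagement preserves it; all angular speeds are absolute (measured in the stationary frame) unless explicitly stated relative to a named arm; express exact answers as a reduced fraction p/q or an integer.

22448/24025

class = fixed-axis compound train [6 meshes; 6 ratios multiply, 6 sense flips]
mesh 1 [64T→64T]: running ratio 1, sense −
mesh 2 [64T→29T]: running ratio 64/29, sense +
mesh 3 [29T→62T]: running ratio 32/31, sense −
mesh 4 [23T→50T]: running ratio 368/775, sense +
mesh 5 [61T→31T]: running ratio 22448/24025, sense −
mesh 6 [95T→95T]: running ratio 22448/24025, sense +
ω_out/ω_in = 22448/24025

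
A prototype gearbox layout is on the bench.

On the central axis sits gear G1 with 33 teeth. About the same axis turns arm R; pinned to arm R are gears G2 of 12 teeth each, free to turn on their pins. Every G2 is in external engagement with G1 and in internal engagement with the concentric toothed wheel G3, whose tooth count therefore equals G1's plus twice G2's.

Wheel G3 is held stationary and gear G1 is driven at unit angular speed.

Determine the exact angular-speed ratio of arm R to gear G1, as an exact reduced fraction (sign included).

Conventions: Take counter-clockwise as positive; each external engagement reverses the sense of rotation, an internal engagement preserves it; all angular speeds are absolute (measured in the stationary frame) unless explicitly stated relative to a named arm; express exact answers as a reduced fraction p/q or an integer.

11/30

class = planetary set [G3 = 33+2·12 = 57; Willis about the carrier]
ring teeth: 33 + 2·12 = 57
33(ω_sun−ω_arm) = −57(ω_ring−ω_arm),  ω_ring = 0, ω_sun = 1
33(1−ω_arm) = −57(0−ω_arm)  ⇒  90·ω_arm = 33  ⇒  ω_arm = 11/30
ω_out/ω_in = 11/30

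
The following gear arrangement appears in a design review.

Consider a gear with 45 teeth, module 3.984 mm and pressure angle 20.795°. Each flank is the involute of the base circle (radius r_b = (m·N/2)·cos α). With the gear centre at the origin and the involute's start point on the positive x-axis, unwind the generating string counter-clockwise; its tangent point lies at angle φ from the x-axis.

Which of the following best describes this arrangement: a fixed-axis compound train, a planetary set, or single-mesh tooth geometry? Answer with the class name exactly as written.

single-mesh tooth geometry

single-mesh involute tooth geometry (45T wheel at module 3.984)
classification: single-mesh tooth geometry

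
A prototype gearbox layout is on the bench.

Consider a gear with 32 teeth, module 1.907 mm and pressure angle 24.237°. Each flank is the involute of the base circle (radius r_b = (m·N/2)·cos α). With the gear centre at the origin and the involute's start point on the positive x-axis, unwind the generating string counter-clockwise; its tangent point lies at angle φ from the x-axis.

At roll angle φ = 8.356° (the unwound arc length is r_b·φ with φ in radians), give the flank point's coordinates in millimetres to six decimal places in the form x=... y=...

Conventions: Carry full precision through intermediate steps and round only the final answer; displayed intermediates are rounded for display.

topology: single-mesh involute geometry — m = 1.907, N = 32
pitch radius r_p = m·N/2 = 1.907·32/2 = 30.512000
base radius r_b = r_p·cos α = 30.512000·cos 24.237° = 27.822526
roll angle φ = 8.356° = 0.14583971 rad
x = r_b·(cos φ + φ·sin φ) = 28.116836
y = r_b·(sin φ − φ·cos φ) = 0.028706

x=28.116836 y=0.028706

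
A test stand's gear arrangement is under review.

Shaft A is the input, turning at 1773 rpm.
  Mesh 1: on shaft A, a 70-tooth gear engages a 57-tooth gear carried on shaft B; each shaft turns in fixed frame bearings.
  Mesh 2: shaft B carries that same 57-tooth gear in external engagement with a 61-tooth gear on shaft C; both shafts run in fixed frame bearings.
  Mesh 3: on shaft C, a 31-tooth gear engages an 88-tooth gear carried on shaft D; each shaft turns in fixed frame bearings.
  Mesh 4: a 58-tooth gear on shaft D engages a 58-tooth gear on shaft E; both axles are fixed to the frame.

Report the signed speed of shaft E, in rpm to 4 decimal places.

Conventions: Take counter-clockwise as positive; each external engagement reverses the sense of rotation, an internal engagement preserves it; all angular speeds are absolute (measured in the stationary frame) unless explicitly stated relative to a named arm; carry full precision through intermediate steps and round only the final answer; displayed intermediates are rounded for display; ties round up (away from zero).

recognized (5 fixed axles, 4 meshes): fixed-axis compound train
mesh 1 [70T→57T]: ω = 1773.0000×70/57 = 2177.3684 rpm, sense flips to −
mesh 2 [57T→61T]: ω = 2177.3684×57/61 = 2034.5902 rpm, sense flips to +
mesh 3 [31T→88T]: ω = 2034.5902×31/88 = 716.7306 rpm, sense flips to −
mesh 4 [58T→58T]: ω = 716.7306×58/58 = 716.7306 rpm, sense flips to +
signed output speed = +716.7306 rpm

+716.7306 rpm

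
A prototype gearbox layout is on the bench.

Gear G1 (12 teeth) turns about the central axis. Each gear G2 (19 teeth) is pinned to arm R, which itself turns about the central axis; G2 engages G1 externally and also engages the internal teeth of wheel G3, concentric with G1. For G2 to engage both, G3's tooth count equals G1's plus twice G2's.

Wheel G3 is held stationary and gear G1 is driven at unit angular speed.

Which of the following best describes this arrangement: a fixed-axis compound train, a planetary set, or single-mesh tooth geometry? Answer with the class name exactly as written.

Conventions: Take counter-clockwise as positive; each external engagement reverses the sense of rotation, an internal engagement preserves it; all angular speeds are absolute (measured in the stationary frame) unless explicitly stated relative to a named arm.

topology: planetary set — G1 12T / G2 19T / G3 50T, arm = carrier (Willis)
classification: planetary set

planetary set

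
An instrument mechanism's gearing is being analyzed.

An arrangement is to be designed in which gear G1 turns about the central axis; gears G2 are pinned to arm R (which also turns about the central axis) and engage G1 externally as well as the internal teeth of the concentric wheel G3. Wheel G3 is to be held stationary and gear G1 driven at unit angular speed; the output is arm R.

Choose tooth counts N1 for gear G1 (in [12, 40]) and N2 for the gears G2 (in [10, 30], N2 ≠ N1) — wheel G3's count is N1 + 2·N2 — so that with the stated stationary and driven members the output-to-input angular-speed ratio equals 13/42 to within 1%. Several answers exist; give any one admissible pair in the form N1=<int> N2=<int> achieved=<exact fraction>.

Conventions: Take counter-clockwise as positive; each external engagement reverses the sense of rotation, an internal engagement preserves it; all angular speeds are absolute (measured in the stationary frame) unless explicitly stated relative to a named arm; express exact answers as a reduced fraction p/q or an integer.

N1=26 N2=16 achieved=13/42

topology: planetary set — design target 13/42, arm = carrier (Willis)
Willis with ω_ring = 0: ω_arm/ω_sun = N1/(N1+N3); set equal to 13/42  ⇒  N3/N1 = 1/(13/42) − 1 = 29/13
N3 = N1 + 2·N2  ⇒  N2/N1 = (N3/N1 − 1)/2 = (29/13 − 1)/2 = 8/13
smallest multiple with N1 ≥ 12 and N2 ≥ 10: k = 2  ⇒  N1 = 2·13 = 26, N2 = 2·8 = 16 (N1 ≤ 40, N2 ≤ 30, N2 ≠ N1 ✓), N3 = 26 + 2·16 = 58
check: N1/(N1+N3) with N1 = 26, N3 = 58 gives 13/42; |achieved − target| = 0 ≤ 13/4200 ✓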